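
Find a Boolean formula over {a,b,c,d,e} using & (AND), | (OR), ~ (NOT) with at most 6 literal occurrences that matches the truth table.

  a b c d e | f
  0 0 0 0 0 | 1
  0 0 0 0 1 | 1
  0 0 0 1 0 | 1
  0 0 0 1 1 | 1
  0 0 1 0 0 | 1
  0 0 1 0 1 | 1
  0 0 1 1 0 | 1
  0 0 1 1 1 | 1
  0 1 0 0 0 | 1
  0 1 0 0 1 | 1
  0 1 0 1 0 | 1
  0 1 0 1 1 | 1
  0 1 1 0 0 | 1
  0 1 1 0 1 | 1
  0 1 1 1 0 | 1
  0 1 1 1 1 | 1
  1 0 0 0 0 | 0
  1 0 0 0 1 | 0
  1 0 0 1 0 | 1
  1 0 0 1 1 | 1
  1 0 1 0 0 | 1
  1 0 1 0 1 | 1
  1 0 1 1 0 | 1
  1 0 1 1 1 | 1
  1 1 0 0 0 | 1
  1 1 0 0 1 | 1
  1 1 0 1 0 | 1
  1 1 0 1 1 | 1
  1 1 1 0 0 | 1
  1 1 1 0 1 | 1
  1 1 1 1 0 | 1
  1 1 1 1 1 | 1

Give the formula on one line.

(((b | c) | d) | ~a)

  (b | c) = 00001111111111110000111111111111
  ((b | c) | d) = 00111111111111110011111111111111
  ~a = 11111111111111110000000000000000
  (((b | c) | d) | ~a) = 11111111111111110011111111111111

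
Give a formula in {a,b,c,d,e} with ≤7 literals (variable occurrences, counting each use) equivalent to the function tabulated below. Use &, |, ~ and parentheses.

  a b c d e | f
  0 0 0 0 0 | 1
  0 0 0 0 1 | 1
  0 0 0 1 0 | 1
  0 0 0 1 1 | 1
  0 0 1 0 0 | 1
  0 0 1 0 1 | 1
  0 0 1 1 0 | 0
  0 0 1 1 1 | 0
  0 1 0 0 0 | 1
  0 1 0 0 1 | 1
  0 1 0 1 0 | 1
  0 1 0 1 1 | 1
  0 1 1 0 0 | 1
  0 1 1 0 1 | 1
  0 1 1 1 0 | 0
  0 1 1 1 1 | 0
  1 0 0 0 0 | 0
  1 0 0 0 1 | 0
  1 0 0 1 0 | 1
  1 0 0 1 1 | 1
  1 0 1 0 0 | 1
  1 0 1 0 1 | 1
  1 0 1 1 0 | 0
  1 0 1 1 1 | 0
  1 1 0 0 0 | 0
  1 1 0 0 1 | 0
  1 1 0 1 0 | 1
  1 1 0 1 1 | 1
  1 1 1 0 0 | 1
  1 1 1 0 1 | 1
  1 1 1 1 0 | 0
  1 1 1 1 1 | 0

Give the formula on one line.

  ~a = 11111111111111110000000000000000
  ~c = 11110000111100001111000011110000
  (~a & ~c) = 11110000111100000000000000000000
  (d & ~c) = 00110000001100000011000000110000
  ~d = 11001100110011001100110011001100
  (c & ~d) = 00001100000011000000110000001100
  ((d & ~c) | (c & ~d)) = 00111100001111000011110000111100
  ((~a & ~c) | ((d & ~c) | (c & ~d))) = 11111100111111000011110000111100

((~a & ~c) | ((d & ~c) | (c & ~d)))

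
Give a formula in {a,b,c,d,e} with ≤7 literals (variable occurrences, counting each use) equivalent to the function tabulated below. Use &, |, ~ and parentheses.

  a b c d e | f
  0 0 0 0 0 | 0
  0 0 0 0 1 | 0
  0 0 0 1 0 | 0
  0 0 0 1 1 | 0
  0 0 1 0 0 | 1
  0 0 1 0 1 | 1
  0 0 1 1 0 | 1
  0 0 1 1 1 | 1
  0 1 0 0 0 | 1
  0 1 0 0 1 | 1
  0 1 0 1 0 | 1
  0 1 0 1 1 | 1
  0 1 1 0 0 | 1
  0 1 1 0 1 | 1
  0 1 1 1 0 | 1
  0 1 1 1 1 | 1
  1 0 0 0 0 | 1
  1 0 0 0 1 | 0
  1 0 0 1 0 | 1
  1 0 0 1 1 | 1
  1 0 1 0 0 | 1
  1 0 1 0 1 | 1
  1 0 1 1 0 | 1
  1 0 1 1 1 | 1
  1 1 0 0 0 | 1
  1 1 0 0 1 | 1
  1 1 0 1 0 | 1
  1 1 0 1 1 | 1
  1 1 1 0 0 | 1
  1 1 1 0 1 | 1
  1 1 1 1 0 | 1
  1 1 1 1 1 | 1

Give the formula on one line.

(b | ((e | ~b) & (c | ((~e | d) & a))))

  ~b = 11111111000000001111111100000000
  (e | ~b) = 11111111010101011111111101010101
  ~e = 10101010101010101010101010101010
  (~e | d) = 10111011101110111011101110111011
  ((~e | d) & a) = 00000000000000001011101110111011
  (c | ((~e | d) & a)) = 00001111000011111011111110111111
  ((e | ~b) & (c | ((~e | d) & a))) = 00001111000001011011111100010101
  (b | ((e | ~b) & (c | ((~e | d) & a)))) = 00001111111111111011111111111111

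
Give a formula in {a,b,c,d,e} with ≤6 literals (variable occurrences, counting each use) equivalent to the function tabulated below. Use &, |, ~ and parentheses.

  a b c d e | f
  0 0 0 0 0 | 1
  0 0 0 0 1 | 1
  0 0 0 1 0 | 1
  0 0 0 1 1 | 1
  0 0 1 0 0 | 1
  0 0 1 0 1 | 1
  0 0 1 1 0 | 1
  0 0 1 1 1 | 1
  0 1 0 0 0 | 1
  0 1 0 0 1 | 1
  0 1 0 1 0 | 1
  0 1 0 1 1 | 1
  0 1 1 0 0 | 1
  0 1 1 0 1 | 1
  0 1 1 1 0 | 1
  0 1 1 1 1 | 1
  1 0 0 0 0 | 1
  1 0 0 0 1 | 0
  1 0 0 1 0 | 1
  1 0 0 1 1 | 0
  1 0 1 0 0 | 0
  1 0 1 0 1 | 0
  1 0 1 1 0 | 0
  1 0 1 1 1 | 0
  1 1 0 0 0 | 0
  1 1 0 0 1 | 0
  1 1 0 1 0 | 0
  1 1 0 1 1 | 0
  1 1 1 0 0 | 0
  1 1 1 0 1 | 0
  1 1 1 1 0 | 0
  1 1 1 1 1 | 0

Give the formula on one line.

((~b & ((b | ~c) & (a & ~e))) | ~a)

  ~b = 11111111000000001111111100000000
  ~c = 11110000111100001111000011110000
  (b | ~c) = 11110000111111111111000011111111
  ~e = 10101010101010101010101010101010
  (a & ~e) = 00000000000000001010101010101010
  ((b | ~c) & (a & ~e)) = 00000000000000001010000010101010
  (~b & ((b | ~c) & (a & ~e))) = 00000000000000001010000000000000
  ~a = 11111111111111110000000000000000
  ((~b & ((b | ~c) & (a & ~e))) | ~a) = 11111111111111111010000000000000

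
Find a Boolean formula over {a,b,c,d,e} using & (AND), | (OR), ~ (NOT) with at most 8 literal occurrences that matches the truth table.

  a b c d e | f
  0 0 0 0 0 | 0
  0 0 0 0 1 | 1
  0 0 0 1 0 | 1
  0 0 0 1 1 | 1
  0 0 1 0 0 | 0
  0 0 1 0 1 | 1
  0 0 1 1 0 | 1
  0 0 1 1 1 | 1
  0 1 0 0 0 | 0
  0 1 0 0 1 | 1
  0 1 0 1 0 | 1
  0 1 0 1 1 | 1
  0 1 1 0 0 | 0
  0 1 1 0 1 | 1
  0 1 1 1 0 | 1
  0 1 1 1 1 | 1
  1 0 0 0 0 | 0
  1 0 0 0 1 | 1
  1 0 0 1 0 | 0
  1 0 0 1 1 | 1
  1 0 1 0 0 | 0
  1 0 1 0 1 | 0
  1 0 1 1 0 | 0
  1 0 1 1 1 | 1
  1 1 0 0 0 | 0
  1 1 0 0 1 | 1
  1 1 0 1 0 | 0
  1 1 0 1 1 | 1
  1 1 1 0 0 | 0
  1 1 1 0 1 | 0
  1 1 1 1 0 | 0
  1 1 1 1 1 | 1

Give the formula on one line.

(((d & ~a) | e) & ((~a | ~c) | d))

  ~a = 11111111111111110000000000000000
  (d & ~a) = 00110011001100110000000000000000
  ((d & ~a) | e) = 01110111011101110101010101010101
  ~c = 11110000111100001111000011110000
  (~a | ~c) = 11111111111111111111000011110000
  ((~a | ~c) | d) = 11111111111111111111001111110011
  (((d & ~a) | e) & ((~a | ~c) | d)) = 01110111011101110101000101010001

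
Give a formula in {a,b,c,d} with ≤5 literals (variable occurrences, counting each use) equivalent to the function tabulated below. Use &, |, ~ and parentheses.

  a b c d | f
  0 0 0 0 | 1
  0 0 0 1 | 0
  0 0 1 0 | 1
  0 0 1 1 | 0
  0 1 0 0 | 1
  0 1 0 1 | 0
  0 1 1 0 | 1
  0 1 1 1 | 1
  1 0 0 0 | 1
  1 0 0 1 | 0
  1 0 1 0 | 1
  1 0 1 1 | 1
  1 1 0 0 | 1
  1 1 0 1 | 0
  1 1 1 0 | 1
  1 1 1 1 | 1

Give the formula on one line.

((~d | (a | b)) & (~d | c))

  ~d = 1010101010101010
  (a | b) = 0000111111111111
  (~d | (a | b)) = 1010111111111111
  (~d | c) = 1011101110111011
  ((~d | (a | b)) & (~d | c)) = 1010101110111011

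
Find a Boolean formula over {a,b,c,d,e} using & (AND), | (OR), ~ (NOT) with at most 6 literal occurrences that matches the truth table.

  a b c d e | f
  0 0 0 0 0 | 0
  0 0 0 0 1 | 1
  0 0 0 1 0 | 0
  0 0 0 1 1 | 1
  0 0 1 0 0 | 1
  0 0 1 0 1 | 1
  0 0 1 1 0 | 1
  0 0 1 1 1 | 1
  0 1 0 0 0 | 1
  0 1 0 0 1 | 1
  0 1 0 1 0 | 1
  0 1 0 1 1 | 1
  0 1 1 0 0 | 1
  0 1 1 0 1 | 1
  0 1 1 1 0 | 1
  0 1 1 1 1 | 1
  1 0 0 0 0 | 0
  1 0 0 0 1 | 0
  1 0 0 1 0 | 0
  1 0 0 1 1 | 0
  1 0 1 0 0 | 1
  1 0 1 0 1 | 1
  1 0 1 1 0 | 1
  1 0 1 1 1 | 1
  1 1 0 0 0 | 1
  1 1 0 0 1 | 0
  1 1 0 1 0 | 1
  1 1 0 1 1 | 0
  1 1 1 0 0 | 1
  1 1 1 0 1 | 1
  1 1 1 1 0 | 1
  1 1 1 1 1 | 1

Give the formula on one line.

((c | (e & ~a)) | (b & ~e))

  ~a = 11111111111111110000000000000000
  (e & ~a) = 01010101010101010000000000000000
  (c | (e & ~a)) = 01011111010111110000111100001111
  ~e = 10101010101010101010101010101010
  (b & ~e) = 00000000101010100000000010101010
  ((c | (e & ~a)) | (b & ~e)) = 01011111111111110000111110101111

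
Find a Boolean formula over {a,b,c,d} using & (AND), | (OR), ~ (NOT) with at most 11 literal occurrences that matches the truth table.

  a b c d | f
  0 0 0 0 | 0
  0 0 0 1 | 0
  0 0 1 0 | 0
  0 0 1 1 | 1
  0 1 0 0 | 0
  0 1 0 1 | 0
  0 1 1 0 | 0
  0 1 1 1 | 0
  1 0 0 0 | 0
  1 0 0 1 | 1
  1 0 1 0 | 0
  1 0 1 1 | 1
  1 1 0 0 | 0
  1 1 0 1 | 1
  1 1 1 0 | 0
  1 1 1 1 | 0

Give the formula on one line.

  ~d = 1010101010101010
  (b | d) = 0101111101011111
  (~d & (b | d)) = 0000101000001010
  ((~d & (b | d)) | d) = 0101111101011111
  (a | c) = 0011001111111111
  ~b = 1111000011110000
  ~c = 1100110011001100
  (~c & d) = 0100010001000100
  (~b | (~c & d)) = 1111010011110100
  ((a | c) & (~b | (~c & d))) = 0011000011110100
  (((~d & (b | d)) | d) & ((a | c) & (~b | (~c & d)))) = 0001000001010100

(((~d & (b | d)) | d) & ((a | c) & (~b | (~c & d))))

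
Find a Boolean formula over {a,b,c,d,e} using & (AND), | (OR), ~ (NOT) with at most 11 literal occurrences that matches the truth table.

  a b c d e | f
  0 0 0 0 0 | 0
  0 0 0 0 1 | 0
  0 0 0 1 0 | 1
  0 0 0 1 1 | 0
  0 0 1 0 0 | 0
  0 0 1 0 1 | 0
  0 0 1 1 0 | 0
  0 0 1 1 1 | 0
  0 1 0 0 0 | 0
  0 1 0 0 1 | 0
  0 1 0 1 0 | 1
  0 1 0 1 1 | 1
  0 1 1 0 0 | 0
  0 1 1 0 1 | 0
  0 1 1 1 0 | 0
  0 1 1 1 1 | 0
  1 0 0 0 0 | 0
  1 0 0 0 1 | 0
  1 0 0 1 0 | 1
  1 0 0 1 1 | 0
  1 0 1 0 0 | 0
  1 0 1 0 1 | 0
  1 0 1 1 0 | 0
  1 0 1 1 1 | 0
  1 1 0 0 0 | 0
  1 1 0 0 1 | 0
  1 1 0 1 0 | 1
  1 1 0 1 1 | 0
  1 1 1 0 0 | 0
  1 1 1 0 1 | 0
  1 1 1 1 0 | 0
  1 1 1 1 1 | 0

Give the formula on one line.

((d & (~c & (~e | b))) & ((~e | ~a) | ((~d | ~e) | c)))

  ~c = 11110000111100001111000011110000
  ~e = 10101010101010101010101010101010
  (~e | b) = 10101010111111111010101011111111
  (~c & (~e | b)) = 10100000111100001010000011110000
  (d & (~c & (~e | b))) = 00100000001100000010000000110000
  ~a = 11111111111111110000000000000000
  (~e | ~a) = 11111111111111111010101010101010
  ~d = 11001100110011001100110011001100
  (~d | ~e) = 11101110111011101110111011101110
  ((~d | ~e) | c) = 11101111111011111110111111101111
  ((~e | ~a) | ((~d | ~e) | c)) = 11111111111111111110111111101111
  ((d & (~c & (~e | b))) & ((~e | ~a) | ((~d | ~e) | c))) = 00100000001100000010000000100000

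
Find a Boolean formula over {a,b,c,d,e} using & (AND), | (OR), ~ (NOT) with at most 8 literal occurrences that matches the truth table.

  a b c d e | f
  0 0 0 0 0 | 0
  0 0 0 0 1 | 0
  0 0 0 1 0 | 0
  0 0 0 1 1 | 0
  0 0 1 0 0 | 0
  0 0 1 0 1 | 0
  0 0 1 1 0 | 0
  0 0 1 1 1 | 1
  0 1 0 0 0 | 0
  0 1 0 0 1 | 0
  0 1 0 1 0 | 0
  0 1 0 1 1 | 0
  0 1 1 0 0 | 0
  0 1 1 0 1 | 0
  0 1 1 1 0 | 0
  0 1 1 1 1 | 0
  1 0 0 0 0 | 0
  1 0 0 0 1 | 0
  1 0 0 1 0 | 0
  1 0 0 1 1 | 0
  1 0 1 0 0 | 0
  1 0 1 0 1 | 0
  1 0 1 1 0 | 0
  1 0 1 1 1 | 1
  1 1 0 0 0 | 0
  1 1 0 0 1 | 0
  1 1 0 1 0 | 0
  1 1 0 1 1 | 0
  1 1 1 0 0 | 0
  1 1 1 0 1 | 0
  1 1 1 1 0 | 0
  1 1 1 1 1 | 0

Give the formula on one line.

(~b & (e & ((~e | c) & d)))

  ~b = 11111111000000001111111100000000
  ~e = 10101010101010101010101010101010
  (~e | c) = 10101111101011111010111110101111
  ((~e | c) & d) = 00100011001000110010001100100011
  (e & ((~e | c) & d)) = 00000001000000010000000100000001
  (~b & (e & ((~e | c) & d))) = 00000001000000000000000100000000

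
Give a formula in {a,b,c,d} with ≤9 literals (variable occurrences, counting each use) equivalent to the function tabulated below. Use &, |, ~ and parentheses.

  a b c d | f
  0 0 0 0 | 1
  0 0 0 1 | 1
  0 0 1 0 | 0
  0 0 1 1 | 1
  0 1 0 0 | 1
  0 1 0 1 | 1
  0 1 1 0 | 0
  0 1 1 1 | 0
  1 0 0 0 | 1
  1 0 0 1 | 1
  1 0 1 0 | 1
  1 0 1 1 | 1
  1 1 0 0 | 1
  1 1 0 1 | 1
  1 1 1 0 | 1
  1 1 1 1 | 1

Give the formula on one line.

  ~c = 1100110011001100
  (a | ~c) = 1100110011111111
  (~c | d) = 1101110111011101
  ((a | ~c) | (~c | d)) = 1101110111111111
  ~b = 1111000011110000
  (~b & c) = 0011000000110000
  (((a | ~c) | (~c | d)) & (~b & c)) = 0001000000110000
  ((a | ~c) | (((a | ~c) | (~c | d)) & (~b & c))) = 1101110011111111

((a | ~c) | (((a | ~c) | (~c | d)) & (~b & c)))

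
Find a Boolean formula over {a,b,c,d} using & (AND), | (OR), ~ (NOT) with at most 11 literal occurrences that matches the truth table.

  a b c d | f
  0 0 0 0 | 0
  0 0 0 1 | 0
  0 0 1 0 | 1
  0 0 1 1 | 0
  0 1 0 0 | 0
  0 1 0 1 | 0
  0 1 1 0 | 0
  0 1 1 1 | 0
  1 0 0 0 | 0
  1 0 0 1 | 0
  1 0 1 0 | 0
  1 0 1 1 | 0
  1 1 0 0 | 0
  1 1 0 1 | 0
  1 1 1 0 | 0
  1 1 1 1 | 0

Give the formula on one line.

((((c & ~b) | d) & ((~d & ~c) | ~a)) & (~d & c))

  ~b = 1111000011110000
  (c & ~b) = 0011000000110000
  ((c & ~b) | d) = 0111010101110101
  ~d = 1010101010101010
  ~c = 1100110011001100
  (~d & ~c) = 1000100010001000
  ~a = 1111111100000000
  ((~d & ~c) | ~a) = 1111111110001000
  (((c & ~b) | d) & ((~d & ~c) | ~a)) = 0111010100000000
  (~d & c) = 0010001000100010
  ((((c & ~b) | d) & ((~d & ~c) | ~a)) & (~d & c)) = 0010000000000000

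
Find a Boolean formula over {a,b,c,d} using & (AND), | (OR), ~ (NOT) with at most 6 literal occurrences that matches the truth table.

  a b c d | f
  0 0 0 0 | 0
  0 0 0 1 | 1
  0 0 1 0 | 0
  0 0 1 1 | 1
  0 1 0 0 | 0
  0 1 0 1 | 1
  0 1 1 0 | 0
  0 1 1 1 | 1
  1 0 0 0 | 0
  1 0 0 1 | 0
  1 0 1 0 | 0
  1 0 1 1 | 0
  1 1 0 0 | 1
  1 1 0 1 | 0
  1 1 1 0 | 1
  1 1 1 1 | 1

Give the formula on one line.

((~a & d) | ((c | ~d) & (b & a)))

  ~a = 1111111100000000
  (~a & d) = 0101010100000000
  ~d = 1010101010101010
  (c | ~d) = 1011101110111011
  (b & a) = 0000000000001111
  ((c | ~d) & (b & a)) = 0000000000001011
  ((~a & d) | ((c | ~d) & (b & a))) = 0101010100001011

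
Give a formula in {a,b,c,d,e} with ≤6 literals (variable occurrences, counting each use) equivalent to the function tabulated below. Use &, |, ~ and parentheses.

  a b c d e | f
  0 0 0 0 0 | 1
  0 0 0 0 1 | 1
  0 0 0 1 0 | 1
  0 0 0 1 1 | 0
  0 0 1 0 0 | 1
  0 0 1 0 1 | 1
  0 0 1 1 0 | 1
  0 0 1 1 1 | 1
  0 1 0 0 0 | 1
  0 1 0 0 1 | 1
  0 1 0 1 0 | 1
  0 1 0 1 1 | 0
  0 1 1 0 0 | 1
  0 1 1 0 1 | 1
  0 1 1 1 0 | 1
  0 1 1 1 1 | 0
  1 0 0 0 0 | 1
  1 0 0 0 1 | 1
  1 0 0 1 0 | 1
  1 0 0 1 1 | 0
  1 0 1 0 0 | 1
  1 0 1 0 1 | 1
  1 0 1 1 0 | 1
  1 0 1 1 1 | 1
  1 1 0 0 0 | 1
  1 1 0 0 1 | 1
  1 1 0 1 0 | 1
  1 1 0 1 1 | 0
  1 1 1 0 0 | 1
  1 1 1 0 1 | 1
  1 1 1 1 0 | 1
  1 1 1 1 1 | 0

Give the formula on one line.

((~b & (c & d)) | (~e | ~d))

  ~b = 11111111000000001111111100000000
  (c & d) = 00000011000000110000001100000011
  (~b & (c & d)) = 00000011000000000000001100000000
  ~e = 10101010101010101010101010101010
  ~d = 11001100110011001100110011001100
  (~e | ~d) = 11101110111011101110111011101110
  ((~b & (c & d)) | (~e | ~d)) = 11101111111011101110111111101110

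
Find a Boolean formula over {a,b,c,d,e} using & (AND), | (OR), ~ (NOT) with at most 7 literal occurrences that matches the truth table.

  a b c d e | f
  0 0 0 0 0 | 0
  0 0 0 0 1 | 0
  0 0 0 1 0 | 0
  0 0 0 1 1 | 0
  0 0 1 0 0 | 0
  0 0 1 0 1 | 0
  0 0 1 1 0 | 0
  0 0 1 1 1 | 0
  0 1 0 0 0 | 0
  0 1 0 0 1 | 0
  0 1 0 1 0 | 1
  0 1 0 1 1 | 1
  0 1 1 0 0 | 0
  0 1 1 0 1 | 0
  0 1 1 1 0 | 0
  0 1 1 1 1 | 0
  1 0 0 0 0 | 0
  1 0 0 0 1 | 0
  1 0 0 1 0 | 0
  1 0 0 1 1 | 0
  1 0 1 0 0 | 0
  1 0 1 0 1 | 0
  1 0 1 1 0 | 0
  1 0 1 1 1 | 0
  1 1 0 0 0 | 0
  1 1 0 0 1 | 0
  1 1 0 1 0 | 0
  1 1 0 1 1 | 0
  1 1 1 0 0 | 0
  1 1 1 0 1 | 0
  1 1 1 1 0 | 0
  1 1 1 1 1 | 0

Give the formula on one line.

((d & ((a | ~c) & b)) & ~a)

  ~c = 11110000111100001111000011110000
  (a | ~c) = 11110000111100001111111111111111
  ((a | ~c) & b) = 00000000111100000000000011111111
  (d & ((a | ~c) & b)) = 00000000001100000000000000110011
  ~a = 11111111111111110000000000000000
  ((d & ((a | ~c) & b)) & ~a) = 00000000001100000000000000000000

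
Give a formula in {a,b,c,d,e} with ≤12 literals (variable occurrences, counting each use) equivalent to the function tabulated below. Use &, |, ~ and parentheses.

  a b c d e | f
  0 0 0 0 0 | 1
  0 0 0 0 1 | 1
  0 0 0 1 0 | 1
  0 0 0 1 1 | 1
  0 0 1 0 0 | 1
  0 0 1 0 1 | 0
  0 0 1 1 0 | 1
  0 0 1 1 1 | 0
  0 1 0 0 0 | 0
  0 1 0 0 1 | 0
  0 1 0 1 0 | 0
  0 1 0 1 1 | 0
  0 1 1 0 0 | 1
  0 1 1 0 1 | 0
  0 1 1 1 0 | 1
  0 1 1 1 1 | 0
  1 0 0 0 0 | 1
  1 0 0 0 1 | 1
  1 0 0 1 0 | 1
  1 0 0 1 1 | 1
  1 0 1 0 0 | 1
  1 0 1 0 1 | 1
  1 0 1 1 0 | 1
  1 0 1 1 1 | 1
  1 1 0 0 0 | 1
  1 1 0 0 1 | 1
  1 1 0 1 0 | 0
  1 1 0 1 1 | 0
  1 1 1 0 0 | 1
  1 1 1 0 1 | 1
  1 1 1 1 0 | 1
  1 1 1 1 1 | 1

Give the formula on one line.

((((~e | a) | ~c) & (~b | c)) | ((a & b) & (~d | ~a)))

  ~e = 10101010101010101010101010101010
  (~e | a) = 10101010101010101111111111111111
  ~c = 11110000111100001111000011110000
  ((~e | a) | ~c) = 11111010111110101111111111111111
  ~b = 11111111000000001111111100000000
  (~b | c) = 11111111000011111111111100001111
  (((~e | a) | ~c) & (~b | c)) = 11111010000010101111111100001111
  (a & b) = 00000000000000000000000011111111
  ~d = 11001100110011001100110011001100
  ~a = 11111111111111110000000000000000
  (~d | ~a) = 11111111111111111100110011001100
  ((a & b) & (~d | ~a)) = 00000000000000000000000011001100
  ((((~e | a) | ~c) & (~b | c)) | ((a & b) & (~d | ~a))) = 11111010000010101111111111001111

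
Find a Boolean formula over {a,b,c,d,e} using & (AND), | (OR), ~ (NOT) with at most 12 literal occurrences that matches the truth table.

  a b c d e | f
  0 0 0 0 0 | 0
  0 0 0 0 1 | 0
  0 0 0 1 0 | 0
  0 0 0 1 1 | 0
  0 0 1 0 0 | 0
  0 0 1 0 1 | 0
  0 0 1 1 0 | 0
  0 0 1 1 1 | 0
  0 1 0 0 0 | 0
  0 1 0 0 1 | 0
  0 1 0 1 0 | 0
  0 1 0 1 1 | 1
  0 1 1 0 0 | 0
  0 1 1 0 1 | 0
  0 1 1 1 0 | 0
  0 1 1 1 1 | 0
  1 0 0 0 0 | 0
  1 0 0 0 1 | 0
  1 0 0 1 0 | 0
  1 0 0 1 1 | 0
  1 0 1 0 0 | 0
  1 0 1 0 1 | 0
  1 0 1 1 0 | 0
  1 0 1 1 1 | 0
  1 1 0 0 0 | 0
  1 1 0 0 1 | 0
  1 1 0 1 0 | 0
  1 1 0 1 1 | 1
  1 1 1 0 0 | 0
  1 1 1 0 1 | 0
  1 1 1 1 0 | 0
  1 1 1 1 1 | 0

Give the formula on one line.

(((c & ~b) | (b & d)) & ((e & b) & ((~d & e) | ~c)))

  ~b = 11111111000000001111111100000000
  (c & ~b) = 00001111000000000000111100000000
  (b & d) = 00000000001100110000000000110011
  ((c & ~b) | (b & d)) = 00001111001100110000111100110011
  (e & b) = 00000000010101010000000001010101
  ~d = 11001100110011001100110011001100
  (~d & e) = 01000100010001000100010001000100
  ~c = 11110000111100001111000011110000
  ((~d & e) | ~c) = 11110100111101001111010011110100
  ((e & b) & ((~d & e) | ~c)) = 00000000010101000000000001010100
  (((c & ~b) | (b & d)) & ((e & b) & ((~d & e) | ~c))) = 00000000000100000000000000010000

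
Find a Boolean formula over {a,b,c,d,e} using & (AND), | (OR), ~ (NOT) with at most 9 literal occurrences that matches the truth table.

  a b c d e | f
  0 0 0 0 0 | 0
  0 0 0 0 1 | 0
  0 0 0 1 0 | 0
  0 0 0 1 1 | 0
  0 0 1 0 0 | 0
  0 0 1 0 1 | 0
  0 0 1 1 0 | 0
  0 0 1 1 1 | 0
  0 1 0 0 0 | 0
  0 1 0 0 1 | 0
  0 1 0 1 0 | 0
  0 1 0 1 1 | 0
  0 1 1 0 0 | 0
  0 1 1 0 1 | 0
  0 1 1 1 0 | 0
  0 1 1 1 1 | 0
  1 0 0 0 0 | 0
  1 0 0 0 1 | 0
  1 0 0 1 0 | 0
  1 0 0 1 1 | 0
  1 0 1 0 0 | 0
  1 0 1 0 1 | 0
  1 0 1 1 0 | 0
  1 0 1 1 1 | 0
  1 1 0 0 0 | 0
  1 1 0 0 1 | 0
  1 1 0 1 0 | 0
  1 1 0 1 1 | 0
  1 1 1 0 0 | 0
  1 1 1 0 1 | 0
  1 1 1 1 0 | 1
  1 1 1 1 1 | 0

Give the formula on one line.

  ~e = 10101010101010101010101010101010
  (a & c) = 00000000000000000000111100001111
  (~e & (a & c)) = 00000000000000000000101000001010
  (d & a) = 00000000000000000011001100110011
  (e | b) = 01010101111111110101010111111111
  ~a = 11111111111111110000000000000000
  ((e | b) | ~a) = 11111111111111110101010111111111
  ((d & a) & ((e | b) | ~a)) = 00000000000000000001000100110011
  ((~e & (a & c)) & ((d & a) & ((e | b) | ~a))) = 00000000000000000000000000000010

((~e & (a & c)) & ((d & a) & ((e | b) | ~a)))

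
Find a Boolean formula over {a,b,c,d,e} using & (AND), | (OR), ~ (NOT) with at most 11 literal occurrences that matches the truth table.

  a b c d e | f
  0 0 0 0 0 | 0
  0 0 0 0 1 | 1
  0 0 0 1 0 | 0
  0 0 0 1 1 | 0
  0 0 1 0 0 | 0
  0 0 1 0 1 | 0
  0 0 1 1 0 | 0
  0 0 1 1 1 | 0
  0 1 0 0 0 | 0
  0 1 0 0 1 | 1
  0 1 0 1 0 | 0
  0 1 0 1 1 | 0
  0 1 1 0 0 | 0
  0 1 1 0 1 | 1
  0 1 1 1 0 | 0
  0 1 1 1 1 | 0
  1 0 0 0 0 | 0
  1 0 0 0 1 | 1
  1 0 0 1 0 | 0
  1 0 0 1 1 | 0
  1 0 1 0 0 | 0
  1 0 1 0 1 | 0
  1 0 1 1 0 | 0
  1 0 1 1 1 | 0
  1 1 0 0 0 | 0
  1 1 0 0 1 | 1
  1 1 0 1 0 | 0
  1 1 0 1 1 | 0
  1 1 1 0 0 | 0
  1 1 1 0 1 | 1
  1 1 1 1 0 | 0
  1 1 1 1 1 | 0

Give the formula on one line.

(((~c | ~e) | (((~d & b) | c) & b)) & (~d & e))

  ~c = 11110000111100001111000011110000
  ~e = 10101010101010101010101010101010
  (~c | ~e) = 11111010111110101111101011111010
  ~d = 11001100110011001100110011001100
  (~d & b) = 00000000110011000000000011001100
  ((~d & b) | c) = 00001111110011110000111111001111
  (((~d & b) | c) & b) = 00000000110011110000000011001111
  ((~c | ~e) | (((~d & b) | c) & b)) = 11111010111111111111101011111111
  (~d & e) = 01000100010001000100010001000100
  (((~c | ~e) | (((~d & b) | c) & b)) & (~d & e)) = 01000000010001000100000001000100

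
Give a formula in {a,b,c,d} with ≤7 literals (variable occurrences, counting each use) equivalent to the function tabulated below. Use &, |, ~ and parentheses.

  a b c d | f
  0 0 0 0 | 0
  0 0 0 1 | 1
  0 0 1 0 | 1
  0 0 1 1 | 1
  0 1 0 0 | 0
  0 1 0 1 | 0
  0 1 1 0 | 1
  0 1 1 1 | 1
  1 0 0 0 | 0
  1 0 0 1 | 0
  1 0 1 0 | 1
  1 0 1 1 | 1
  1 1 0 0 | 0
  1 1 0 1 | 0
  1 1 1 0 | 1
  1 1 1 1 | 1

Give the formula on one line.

(((~b & d) & ~a) | c)

  ~b = 1111000011110000
  (~b & d) = 0101000001010000
  ~a = 1111111100000000
  ((~b & d) & ~a) = 0101000000000000
  (((~b & d) & ~a) | c) = 0111001100110011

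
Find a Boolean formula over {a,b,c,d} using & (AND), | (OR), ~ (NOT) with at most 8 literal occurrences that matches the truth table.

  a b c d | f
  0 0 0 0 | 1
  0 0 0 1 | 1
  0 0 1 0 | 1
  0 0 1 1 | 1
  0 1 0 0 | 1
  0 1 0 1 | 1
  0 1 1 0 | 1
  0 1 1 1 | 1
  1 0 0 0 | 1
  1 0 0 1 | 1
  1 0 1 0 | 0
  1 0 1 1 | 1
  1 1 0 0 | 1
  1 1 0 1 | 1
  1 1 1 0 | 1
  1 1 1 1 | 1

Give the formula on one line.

((~c & ~d) | ((d | b) | ~a))

  ~c = 1100110011001100
  ~d = 1010101010101010
  (~c & ~d) = 1000100010001000
  (d | b) = 0101111101011111
  ~a = 1111111100000000
  ((d | b) | ~a) = 1111111101011111
  ((~c & ~d) | ((d | b) | ~a)) = 1111111111011111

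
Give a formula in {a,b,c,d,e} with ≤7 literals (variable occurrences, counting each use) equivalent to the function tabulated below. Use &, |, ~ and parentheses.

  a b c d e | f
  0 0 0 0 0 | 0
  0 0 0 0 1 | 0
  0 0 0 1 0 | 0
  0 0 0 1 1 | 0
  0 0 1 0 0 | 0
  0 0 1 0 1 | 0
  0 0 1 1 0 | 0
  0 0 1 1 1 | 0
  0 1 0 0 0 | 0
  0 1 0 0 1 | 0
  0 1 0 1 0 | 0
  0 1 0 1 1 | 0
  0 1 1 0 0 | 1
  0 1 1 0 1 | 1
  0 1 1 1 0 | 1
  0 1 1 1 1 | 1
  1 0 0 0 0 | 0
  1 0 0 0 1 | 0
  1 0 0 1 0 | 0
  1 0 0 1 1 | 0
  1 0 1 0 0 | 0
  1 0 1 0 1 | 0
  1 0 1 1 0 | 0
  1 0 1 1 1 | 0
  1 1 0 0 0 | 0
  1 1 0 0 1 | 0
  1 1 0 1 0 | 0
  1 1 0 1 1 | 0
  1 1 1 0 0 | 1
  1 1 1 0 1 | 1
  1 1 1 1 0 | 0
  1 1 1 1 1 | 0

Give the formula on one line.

(((~a | ~d) & b) & c)

  ~a = 11111111111111110000000000000000
  ~d = 11001100110011001100110011001100
  (~a | ~d) = 11111111111111111100110011001100
  ((~a | ~d) & b) = 00000000111111110000000011001100
  (((~a | ~d) & b) & c) = 00000000000011110000000000001100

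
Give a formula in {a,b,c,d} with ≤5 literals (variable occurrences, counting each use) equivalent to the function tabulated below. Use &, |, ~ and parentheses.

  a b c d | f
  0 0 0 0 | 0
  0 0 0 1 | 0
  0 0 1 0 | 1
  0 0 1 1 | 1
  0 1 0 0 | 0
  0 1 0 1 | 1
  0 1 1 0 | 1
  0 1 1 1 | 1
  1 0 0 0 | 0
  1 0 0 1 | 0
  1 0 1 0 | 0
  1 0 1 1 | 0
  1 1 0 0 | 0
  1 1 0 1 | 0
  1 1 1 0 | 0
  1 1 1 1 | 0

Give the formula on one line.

(((b & (d | a)) | c) & ~a)

  (d | a) = 0101010111111111
  (b & (d | a)) = 0000010100001111
  ((b & (d | a)) | c) = 0011011100111111
  ~a = 1111111100000000
  (((b & (d | a)) | c) & ~a) = 0011011100000000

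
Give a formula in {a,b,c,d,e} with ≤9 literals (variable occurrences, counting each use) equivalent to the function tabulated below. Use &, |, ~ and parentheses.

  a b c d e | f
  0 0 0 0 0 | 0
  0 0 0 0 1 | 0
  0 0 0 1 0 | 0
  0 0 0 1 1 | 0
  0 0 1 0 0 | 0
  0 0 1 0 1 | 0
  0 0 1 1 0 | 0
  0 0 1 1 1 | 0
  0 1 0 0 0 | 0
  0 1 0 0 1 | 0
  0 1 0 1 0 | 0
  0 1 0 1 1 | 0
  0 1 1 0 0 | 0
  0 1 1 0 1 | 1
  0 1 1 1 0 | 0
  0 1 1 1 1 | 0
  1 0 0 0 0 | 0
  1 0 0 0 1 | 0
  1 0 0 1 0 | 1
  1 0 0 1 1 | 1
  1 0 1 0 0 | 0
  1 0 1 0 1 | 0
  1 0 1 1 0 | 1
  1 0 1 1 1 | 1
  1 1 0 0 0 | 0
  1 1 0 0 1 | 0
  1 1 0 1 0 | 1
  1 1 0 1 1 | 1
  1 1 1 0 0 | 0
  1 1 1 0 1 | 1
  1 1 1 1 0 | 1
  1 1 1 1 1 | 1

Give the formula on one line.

  ~d = 11001100110011001100110011001100
  (~d & b) = 00000000110011000000000011001100
  (e & (~d & b)) = 00000000010001000000000001000100
  ((e & (~d & b)) & c) = 00000000000001000000000000000100
  (a & d) = 00000000000000000011001100110011
  (((e & (~d & b)) & c) | (a & d)) = 00000000000001000011001100110111

(((e & (~d & b)) & c) | (a & d))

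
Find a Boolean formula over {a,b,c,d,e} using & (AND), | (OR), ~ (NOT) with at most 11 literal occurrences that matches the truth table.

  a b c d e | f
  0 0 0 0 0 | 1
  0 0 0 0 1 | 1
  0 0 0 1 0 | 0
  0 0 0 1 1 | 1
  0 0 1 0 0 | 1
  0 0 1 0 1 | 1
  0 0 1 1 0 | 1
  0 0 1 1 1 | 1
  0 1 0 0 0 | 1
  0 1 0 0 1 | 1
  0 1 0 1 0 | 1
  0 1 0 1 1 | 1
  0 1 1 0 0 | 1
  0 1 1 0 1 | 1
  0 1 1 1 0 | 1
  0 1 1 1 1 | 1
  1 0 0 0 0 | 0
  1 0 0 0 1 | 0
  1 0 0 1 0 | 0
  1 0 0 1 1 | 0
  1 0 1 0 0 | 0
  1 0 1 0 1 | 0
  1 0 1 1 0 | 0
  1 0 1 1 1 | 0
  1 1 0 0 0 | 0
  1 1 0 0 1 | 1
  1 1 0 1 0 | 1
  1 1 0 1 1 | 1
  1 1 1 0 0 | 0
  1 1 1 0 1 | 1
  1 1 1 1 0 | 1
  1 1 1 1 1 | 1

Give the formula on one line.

  ~d = 11001100110011001100110011001100
  ~b = 11111111000000001111111100000000
  (c & ~b) = 00001111000000000000111100000000
  (e | (c & ~b)) = 01011111010101010101111101010101
  (~d | (e | (c & ~b))) = 11011111110111011101111111011101
  (b | (~d | (e | (c & ~b)))) = 11011111111111111101111111111111
  ~a = 11111111111111110000000000000000
  ((b | (~d | (e | (c & ~b)))) & ~a) = 11011111111111110000000000000000
  (e | d) = 01110111011101110111011101110111
  ((e | d) & b) = 00000000011101110000000001110111
  (((b | (~d | (e | (c & ~b)))) & ~a) | ((e | d) & b)) = 11011111111111110000000001110111

(((b | (~d | (e | (c & ~b)))) & ~a) | ((e | d) & b))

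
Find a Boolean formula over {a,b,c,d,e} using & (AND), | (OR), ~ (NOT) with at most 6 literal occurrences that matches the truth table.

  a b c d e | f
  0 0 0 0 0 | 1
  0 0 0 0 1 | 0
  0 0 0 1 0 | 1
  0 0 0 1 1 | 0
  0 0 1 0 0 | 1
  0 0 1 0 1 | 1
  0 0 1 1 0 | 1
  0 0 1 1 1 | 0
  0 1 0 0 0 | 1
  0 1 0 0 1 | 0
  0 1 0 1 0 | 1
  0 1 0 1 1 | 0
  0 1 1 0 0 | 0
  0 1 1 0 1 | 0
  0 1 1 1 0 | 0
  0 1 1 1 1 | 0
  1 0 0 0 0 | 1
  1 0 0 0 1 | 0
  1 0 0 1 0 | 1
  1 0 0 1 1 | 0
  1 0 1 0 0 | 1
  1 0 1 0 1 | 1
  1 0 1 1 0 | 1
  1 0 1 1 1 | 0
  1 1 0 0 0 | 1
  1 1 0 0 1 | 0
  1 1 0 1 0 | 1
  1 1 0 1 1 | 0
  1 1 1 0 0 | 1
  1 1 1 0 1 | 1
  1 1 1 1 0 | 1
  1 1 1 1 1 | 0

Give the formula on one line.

(((a | ~c) | ~b) & ((c & ~d) | ~e))

  ~c = 11110000111100001111000011110000
  (a | ~c) = 11110000111100001111111111111111
  ~b = 11111111000000001111111100000000
  ((a | ~c) | ~b) = 11111111111100001111111111111111
  ~d = 11001100110011001100110011001100
  (c & ~d) = 00001100000011000000110000001100
  ~e = 10101010101010101010101010101010
  ((c & ~d) | ~e) = 10101110101011101010111010101110
  (((a | ~c) | ~b) & ((c & ~d) | ~e)) = 10101110101000001010111010101110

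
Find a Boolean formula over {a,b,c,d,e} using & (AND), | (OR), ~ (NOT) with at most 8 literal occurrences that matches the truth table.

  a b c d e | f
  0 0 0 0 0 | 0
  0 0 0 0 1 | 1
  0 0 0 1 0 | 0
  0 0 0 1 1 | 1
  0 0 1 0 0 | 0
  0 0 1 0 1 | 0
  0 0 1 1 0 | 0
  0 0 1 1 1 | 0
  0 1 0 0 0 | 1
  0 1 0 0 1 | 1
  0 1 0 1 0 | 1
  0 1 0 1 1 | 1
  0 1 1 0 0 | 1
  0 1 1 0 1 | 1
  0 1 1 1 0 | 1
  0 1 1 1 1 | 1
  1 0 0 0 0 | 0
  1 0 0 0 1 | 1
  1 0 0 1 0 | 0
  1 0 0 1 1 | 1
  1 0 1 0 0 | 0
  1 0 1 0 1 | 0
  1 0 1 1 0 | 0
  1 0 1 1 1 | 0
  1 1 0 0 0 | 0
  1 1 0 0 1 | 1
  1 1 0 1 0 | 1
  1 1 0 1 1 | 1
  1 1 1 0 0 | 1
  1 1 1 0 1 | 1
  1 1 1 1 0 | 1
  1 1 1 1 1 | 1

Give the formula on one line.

((b & ((~a | ((e | d) & b)) | c)) | (e & ~c))

  ~a = 11111111111111110000000000000000
  (e | d) = 01110111011101110111011101110111
  ((e | d) & b) = 00000000011101110000000001110111
  (~a | ((e | d) & b)) = 11111111111111110000000001110111
  ((~a | ((e | d) & b)) | c) = 11111111111111110000111101111111
  (b & ((~a | ((e | d) & b)) | c)) = 00000000111111110000000001111111
  ~c = 11110000111100001111000011110000
  (e & ~c) = 01010000010100000101000001010000
  ((b & ((~a | ((e | d) & b)) | c)) | (e & ~c)) = 01010000111111110101000001111111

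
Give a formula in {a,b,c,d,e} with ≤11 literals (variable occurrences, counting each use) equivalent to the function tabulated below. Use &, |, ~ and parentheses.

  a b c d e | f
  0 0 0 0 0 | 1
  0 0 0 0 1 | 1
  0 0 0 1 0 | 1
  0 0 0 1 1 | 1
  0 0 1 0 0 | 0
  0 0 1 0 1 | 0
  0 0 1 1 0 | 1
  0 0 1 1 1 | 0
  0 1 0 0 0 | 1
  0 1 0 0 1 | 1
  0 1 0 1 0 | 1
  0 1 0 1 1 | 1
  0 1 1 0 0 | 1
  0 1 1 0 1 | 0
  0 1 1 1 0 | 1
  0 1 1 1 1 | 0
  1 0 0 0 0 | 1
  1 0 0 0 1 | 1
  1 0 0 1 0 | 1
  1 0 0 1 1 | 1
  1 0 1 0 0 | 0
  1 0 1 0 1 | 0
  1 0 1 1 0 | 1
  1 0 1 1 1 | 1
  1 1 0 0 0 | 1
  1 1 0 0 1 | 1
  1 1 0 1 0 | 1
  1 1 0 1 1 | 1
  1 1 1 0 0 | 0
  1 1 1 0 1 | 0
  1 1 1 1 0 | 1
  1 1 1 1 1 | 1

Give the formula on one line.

(((a | ~c) & d) | (~c | (~e & (d | (~a & b)))))

  ~c = 11110000111100001111000011110000
  (a | ~c) = 11110000111100001111111111111111
  ((a | ~c) & d) = 00110000001100000011001100110011
  ~e = 10101010101010101010101010101010
  ~a = 11111111111111110000000000000000
  (~a & b) = 00000000111111110000000000000000
  (d | (~a & b)) = 00110011111111110011001100110011
  (~e & (d | (~a & b))) = 00100010101010100010001000100010
  (~c | (~e & (d | (~a & b)))) = 11110010111110101111001011110010
  (((a | ~c) & d) | (~c | (~e & (d | (~a & b))))) = 11110010111110101111001111110011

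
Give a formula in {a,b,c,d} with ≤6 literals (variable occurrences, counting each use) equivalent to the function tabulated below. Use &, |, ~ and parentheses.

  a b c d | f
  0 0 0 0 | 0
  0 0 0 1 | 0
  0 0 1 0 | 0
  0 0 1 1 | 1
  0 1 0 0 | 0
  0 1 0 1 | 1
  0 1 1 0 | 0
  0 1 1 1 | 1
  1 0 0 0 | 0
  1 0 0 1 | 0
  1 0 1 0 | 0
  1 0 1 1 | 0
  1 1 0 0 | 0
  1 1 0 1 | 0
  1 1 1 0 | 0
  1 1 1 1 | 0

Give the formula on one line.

(d & (((b | c) & ~a) | ~d))

  (b | c) = 0011111100111111
  ~a = 1111111100000000
  ((b | c) & ~a) = 0011111100000000
  ~d = 1010101010101010
  (((b | c) & ~a) | ~d) = 1011111110101010
  (d & (((b | c) & ~a) | ~d)) = 0001010100000000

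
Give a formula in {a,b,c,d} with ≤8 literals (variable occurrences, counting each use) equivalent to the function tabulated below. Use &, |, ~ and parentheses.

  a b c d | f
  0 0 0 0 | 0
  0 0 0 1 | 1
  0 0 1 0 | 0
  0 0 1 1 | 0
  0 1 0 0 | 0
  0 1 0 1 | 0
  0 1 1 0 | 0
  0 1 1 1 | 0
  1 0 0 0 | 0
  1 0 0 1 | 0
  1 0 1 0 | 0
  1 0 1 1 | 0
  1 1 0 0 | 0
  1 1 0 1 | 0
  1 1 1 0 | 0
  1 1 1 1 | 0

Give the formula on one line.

  (b | d) = 0101111101011111
  ~a = 1111111100000000
  ~c = 1100110011001100
  (~a & ~c) = 1100110000000000
  ~b = 1111000011110000
  ((~a & ~c) & ~b) = 1100000000000000
  ((b | d) & ((~a & ~c) & ~b)) = 0100000000000000

((b | d) & ((~a & ~c) & ~b))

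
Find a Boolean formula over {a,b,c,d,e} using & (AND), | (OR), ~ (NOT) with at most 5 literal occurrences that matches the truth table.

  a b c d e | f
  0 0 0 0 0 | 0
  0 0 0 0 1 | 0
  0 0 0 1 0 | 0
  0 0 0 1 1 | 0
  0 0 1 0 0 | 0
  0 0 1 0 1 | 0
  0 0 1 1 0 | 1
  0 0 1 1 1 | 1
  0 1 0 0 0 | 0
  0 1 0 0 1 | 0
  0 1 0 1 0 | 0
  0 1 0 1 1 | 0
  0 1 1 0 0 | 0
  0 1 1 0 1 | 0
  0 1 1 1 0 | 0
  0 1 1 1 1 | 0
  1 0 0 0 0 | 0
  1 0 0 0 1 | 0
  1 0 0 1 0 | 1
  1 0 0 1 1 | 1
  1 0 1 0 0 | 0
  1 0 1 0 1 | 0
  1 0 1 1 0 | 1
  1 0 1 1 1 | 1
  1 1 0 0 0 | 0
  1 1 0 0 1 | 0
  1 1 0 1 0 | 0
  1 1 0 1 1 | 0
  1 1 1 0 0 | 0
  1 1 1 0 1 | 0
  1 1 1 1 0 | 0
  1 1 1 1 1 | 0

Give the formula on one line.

  ~b = 11111111000000001111111100000000
  (~b & d) = 00110011000000000011001100000000
  (c | a) = 00001111000011111111111111111111
  ((~b & d) & (c | a)) = 00000011000000000011001100000000

((~b & d) & (c | a))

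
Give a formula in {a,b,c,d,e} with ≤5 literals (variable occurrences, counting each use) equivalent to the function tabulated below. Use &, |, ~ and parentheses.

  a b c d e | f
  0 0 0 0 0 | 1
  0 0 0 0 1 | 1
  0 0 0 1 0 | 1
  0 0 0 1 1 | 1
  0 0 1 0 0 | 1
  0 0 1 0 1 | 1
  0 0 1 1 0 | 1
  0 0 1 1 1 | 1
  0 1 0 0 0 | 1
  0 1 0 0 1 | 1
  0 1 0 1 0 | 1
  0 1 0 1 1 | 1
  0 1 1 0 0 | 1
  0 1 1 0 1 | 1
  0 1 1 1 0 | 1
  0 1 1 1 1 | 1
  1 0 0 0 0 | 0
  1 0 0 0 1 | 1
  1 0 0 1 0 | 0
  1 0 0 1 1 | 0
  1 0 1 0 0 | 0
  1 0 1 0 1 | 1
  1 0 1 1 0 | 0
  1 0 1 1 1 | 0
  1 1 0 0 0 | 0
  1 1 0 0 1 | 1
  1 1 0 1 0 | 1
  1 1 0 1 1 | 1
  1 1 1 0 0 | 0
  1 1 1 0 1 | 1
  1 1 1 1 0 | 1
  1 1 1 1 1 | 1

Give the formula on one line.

  ~d = 11001100110011001100110011001100
  (e & ~d) = 01000100010001000100010001000100
  (d & b) = 00000000001100110000000000110011
  ~a = 11111111111111110000000000000000
  ((d & b) | ~a) = 11111111111111110000000000110011
  ((e & ~d) | ((d & b) | ~a)) = 11111111111111110100010001110111

((e & ~d) | ((d & b) | ~a))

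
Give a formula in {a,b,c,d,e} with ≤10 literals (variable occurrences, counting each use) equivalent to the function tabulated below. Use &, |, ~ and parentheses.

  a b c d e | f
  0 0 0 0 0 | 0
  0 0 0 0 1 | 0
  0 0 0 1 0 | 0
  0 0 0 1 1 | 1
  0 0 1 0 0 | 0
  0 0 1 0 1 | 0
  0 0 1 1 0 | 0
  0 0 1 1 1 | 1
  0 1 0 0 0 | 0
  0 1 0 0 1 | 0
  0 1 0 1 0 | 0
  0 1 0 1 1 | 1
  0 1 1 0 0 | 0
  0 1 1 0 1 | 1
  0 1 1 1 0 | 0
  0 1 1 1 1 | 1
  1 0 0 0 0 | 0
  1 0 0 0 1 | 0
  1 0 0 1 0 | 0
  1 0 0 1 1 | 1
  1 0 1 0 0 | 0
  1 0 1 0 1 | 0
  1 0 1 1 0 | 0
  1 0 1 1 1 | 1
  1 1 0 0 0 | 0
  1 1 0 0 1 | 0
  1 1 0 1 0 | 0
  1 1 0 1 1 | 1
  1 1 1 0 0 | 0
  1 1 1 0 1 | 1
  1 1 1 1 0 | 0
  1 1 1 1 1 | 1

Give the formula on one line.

  (e & c) = 00000101000001010000010100000101
  (b & (e & c)) = 00000000000001010000000000000101
  (e | a) = 01010101010101011111111111111111
  (d & (e | a)) = 00010001000100010011001100110011
  ((d & (e | a)) & e) = 00010001000100010001000100010001
  ((b & (e & c)) | ((d & (e | a)) & e)) = 00010001000101010001000100010101

((b & (e & c)) | ((d & (e | a)) & e))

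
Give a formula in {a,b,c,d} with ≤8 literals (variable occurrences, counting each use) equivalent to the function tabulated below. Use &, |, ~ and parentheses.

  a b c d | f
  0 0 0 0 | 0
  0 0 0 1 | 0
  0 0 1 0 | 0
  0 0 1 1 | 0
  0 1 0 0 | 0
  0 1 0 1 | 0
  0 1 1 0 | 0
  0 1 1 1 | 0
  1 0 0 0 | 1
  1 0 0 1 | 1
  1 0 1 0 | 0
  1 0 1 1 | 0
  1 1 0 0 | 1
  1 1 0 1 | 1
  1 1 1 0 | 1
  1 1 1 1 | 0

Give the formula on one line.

  ~c = 1100110011001100
  (a & ~c) = 0000000011001100
  ~d = 1010101010101010
  (a & b) = 0000000000001111
  (~d & (a & b)) = 0000000000001010
  ((~d & (a & b)) & c) = 0000000000000010
  ((a & ~c) | ((~d & (a & b)) & c)) = 0000000011001110

((a & ~c) | ((~d & (a & b)) & c))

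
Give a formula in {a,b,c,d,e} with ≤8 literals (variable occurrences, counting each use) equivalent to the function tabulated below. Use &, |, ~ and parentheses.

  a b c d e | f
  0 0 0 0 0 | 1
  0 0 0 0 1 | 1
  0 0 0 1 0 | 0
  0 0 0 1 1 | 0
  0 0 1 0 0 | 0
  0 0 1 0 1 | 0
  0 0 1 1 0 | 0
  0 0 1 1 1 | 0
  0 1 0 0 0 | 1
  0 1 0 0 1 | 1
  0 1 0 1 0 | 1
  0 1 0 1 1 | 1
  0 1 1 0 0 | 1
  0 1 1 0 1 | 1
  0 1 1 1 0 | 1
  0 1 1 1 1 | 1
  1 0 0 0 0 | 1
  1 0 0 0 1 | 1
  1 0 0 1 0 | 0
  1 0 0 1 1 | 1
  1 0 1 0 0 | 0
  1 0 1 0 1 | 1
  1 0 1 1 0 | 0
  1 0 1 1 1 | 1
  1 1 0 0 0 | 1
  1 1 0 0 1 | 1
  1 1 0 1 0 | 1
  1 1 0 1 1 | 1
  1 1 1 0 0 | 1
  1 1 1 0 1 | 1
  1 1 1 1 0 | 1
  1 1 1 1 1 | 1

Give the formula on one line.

  ~c = 11110000111100001111000011110000
  ~d = 11001100110011001100110011001100
  (~c & ~d) = 11000000110000001100000011000000
  ~b = 11111111000000001111111100000000
  (~b & e) = 01010101000000000101010100000000
  ((~b & e) & a) = 00000000000000000101010100000000
  (((~b & e) & a) | b) = 00000000111111110101010111111111
  ((~c & ~d) | (((~b & e) & a) | b)) = 11000000111111111101010111111111

((~c & ~d) | (((~b & e) & a) | b))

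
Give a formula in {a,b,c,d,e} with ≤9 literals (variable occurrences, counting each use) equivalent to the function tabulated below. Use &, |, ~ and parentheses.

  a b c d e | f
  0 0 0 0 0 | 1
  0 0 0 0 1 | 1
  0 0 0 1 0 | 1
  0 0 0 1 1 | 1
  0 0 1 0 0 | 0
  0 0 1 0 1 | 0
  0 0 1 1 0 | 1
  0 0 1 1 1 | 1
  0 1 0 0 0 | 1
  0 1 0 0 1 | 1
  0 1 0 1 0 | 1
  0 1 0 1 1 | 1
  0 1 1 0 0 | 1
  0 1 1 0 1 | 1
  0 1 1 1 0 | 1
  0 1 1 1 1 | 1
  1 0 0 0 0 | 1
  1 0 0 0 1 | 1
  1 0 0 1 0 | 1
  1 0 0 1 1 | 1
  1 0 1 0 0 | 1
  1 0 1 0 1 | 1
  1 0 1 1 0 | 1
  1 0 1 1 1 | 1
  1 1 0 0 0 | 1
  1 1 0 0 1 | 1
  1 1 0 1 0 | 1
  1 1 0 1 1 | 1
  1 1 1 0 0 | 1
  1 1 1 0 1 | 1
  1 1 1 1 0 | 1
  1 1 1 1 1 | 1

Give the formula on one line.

((d | ~c) | (((a & ~d) | b) | (~c & d)))

  ~c = 11110000111100001111000011110000
  (d | ~c) = 11110011111100111111001111110011
  ~d = 11001100110011001100110011001100
  (a & ~d) = 00000000000000001100110011001100
  ((a & ~d) | b) = 00000000111111111100110011111111
  (~c & d) = 00110000001100000011000000110000
  (((a & ~d) | b) | (~c & d)) = 00110000111111111111110011111111
  ((d | ~c) | (((a & ~d) | b) | (~c & d))) = 11110011111111111111111111111111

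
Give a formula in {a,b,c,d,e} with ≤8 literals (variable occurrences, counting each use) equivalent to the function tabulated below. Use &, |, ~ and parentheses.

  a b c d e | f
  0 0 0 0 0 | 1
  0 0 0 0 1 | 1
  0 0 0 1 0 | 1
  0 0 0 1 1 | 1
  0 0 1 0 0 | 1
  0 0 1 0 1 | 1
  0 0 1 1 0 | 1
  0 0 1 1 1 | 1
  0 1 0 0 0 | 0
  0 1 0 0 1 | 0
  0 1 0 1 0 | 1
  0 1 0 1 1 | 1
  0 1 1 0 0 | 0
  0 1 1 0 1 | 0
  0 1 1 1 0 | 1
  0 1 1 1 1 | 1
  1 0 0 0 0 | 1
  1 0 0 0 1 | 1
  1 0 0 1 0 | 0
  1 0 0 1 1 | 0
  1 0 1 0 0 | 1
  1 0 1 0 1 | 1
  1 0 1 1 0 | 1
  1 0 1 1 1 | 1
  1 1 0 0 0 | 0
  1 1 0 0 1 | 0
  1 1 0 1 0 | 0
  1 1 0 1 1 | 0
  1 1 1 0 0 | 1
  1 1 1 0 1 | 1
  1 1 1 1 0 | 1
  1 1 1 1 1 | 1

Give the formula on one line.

(((c | ~a) & (d | a)) | ((b | ~d) & ~b))

  ~a = 11111111111111110000000000000000
  (c | ~a) = 11111111111111110000111100001111
  (d | a) = 00110011001100111111111111111111
  ((c | ~a) & (d | a)) = 00110011001100110000111100001111
  ~d = 11001100110011001100110011001100
  (b | ~d) = 11001100111111111100110011111111
  ~b = 11111111000000001111111100000000
  ((b | ~d) & ~b) = 11001100000000001100110000000000
  (((c | ~a) & (d | a)) | ((b | ~d) & ~b)) = 11111111001100111100111100001111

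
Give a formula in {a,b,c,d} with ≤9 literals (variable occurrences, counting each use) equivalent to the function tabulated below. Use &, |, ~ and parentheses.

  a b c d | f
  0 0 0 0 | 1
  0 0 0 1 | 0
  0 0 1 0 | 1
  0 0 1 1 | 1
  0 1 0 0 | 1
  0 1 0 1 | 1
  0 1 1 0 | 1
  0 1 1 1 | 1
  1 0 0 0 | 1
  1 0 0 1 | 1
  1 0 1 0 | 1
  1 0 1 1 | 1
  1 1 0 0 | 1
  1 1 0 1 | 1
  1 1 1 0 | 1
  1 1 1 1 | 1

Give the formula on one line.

  ~d = 1010101010101010
  (d & b) = 0000010100000101
  (a | (d & b)) = 0000010111111111
  (~d | (a | (d & b))) = 1010111111111111
  (~d & b) = 0000101000001010
  ~b = 1111000011110000
  (~b & c) = 0011000000110000
  ((~d & b) | (~b & c)) = 0011101000111010
  ((~d | (a | (d & b))) | ((~d & b) | (~b & c))) = 1011111111111111

((~d | (a | (d & b))) | ((~d & b) | (~b & c)))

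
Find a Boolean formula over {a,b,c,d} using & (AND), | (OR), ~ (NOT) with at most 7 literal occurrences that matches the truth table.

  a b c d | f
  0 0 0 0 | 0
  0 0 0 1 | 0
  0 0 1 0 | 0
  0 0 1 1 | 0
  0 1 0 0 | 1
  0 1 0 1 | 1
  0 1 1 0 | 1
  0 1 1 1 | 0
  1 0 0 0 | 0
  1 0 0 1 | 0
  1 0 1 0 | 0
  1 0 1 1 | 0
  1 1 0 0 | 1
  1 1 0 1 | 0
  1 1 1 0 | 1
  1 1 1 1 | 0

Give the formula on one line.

(b & (((~a & d) & ~c) | ~d))

  ~a = 1111111100000000
  (~a & d) = 0101010100000000
  ~c = 1100110011001100
  ((~a & d) & ~c) = 0100010000000000
  ~d = 1010101010101010
  (((~a & d) & ~c) | ~d) = 1110111010101010
  (b & (((~a & d) & ~c) | ~d)) = 0000111000001010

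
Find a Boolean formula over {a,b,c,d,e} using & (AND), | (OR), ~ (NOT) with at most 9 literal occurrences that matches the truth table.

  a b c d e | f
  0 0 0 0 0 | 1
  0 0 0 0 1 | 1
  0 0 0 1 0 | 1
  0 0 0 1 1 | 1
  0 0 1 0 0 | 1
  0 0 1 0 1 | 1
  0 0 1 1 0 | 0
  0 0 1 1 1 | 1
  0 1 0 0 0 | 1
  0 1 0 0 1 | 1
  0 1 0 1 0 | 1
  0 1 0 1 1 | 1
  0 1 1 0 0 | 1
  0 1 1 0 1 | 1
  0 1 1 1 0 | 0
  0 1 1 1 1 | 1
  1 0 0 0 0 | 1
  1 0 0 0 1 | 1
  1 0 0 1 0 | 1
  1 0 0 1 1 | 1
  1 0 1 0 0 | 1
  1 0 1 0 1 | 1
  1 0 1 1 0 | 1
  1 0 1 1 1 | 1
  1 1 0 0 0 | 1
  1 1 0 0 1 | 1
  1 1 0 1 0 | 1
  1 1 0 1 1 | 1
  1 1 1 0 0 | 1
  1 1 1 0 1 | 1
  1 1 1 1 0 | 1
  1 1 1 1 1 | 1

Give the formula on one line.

((e & ((~a & d) | (c | ~d))) | ((a | ~d) | (~e & ~c)))

  ~a = 11111111111111110000000000000000
  (~a & d) = 00110011001100110000000000000000
  ~d = 11001100110011001100110011001100
  (c | ~d) = 11001111110011111100111111001111
  ((~a & d) | (c | ~d)) = 11111111111111111100111111001111
  (e & ((~a & d) | (c | ~d))) = 01010101010101010100010101000101
  (a | ~d) = 11001100110011001111111111111111
  ~e = 10101010101010101010101010101010
  ~c = 11110000111100001111000011110000
  (~e & ~c) = 10100000101000001010000010100000
  ((a | ~d) | (~e & ~c)) = 11101100111011001111111111111111
  ((e & ((~a & d) | (c | ~d))) | ((a | ~d) | (~e & ~c))) = 11111101111111011111111111111111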